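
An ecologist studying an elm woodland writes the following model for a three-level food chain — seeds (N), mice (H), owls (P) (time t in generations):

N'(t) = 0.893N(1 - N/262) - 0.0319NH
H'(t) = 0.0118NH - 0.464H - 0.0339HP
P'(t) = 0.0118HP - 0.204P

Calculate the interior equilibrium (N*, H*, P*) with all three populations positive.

From dP/dt = 0: 0.0118H* = 0.204, so H* = 17.3.
From dN/dt = 0: 0.893(1 - N*/262) = 0.0319·17.3, giving N* = 262·(1 - 0.618) = 100.
From dH/dt = 0: 0.0118·100 - 0.464 = 0.0339P*, so P* = 0.718/0.0339 = 21.2.

N* ≈ 100, H* ≈ 17.3, P* ≈ 21.2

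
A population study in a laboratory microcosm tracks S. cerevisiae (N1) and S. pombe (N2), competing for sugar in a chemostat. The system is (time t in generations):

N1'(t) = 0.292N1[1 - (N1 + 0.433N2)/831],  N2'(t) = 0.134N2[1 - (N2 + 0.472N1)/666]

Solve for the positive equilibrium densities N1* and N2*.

N1* ≈ 682, N2* ≈ 344

Setting both brackets to zero gives the nullclines N1 + 0.433N2 = 831 and 0.472N1 + N2 = 666.
Substituting N2 = 666 - 0.472N1 into the first: N1(1 - 0.433·0.472) = 831 - 0.433·666.
So N1* = 543/0.796 = 682, and then N2* = 666 - 0.472·682 = 344.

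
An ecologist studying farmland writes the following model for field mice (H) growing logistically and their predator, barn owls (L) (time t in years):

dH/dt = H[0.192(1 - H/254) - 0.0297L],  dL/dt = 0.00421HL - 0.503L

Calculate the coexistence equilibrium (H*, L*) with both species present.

From dL/dt = 0 with L > 0: 0.00421H* = 0.503, so H* = 119.
Substitute into dH/dt = 0: 0.192(1 - 119/254) = 0.0297L*.
The bracket is 0.53, giving L* = 0.102/0.0297 = 3.42.

H* ≈ 119, L* ≈ 3.42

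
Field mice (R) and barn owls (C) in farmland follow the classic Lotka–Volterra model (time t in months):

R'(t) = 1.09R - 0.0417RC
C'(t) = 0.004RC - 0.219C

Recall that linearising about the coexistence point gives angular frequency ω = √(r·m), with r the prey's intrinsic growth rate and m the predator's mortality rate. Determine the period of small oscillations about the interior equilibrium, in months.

Here r = 1.09 and m = 0.219, so r·m = 0.239.
ω = √0.239 = 0.489 per month, hence T = 2π/ω ≈ 12.9 months.

T ≈ 12.9 months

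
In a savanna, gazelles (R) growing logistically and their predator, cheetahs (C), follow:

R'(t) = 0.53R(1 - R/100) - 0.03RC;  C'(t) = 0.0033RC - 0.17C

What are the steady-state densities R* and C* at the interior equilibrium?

R* ≈ 51.5, C* ≈ 8.57

From dC/dt = 0 with C > 0: 0.0033R* = 0.17, so R* = 51.5.
Substitute into dR/dt = 0: 0.53(1 - 51.5/100) = 0.03C*.
The bracket is 0.485, giving C* = 0.257/0.03 = 8.57.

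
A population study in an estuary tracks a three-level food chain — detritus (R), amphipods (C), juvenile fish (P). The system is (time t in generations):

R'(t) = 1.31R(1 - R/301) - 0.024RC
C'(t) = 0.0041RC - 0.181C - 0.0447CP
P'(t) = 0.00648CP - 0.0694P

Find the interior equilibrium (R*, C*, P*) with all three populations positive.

From dP/dt = 0: 0.00648C* = 0.0694, so C* = 10.7.
From dR/dt = 0: 1.31(1 - R*/301) = 0.024·10.7, giving R* = 301·(1 - 0.196) = 242.
From dC/dt = 0: 0.0041·242 - 0.181 = 0.0447P*, so P* = 0.811/0.0447 = 18.1.

R* ≈ 242, C* ≈ 10.7, P* ≈ 18.1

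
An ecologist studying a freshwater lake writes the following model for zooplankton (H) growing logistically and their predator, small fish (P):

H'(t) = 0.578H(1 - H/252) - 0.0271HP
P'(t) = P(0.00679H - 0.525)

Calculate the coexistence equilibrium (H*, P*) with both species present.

H* ≈ 77.3, P* ≈ 14.8

From dP/dt = 0 with P > 0: 0.00679H* = 0.525, so H* = 77.3.
Substitute into dH/dt = 0: 0.578(1 - 77.3/252) = 0.0271P*.
The bracket is 0.693, giving P* = 0.401/0.0271 = 14.8.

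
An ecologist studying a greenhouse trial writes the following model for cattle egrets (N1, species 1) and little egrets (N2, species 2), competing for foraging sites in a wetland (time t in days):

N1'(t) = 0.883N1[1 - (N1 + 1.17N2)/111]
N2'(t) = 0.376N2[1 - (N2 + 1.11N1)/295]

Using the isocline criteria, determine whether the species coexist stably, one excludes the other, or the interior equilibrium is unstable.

species 2 excludes species 1

Compare the nullcline intercepts: K1/α12 = 111/1.17 = 94.9 < K2 = 295; K2/α21 = 295/1.11 = 266 > K1 = 111.
Since the inequalities point opposite ways, species 2 can invade but species 1 cannot.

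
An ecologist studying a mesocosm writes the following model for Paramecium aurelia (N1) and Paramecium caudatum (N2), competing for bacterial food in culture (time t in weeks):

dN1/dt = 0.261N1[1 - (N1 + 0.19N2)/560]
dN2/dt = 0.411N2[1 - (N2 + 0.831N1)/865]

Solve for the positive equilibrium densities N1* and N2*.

N1* ≈ 470, N2* ≈ 475

Setting both brackets to zero gives the nullclines N1 + 0.19N2 = 560 and 0.831N1 + N2 = 865.
Substituting N2 = 865 - 0.831N1 into the first: N1(1 - 0.19·0.831) = 560 - 0.19·865.
So N1* = 396/0.842 = 470, and then N2* = 865 - 0.831·470 = 475.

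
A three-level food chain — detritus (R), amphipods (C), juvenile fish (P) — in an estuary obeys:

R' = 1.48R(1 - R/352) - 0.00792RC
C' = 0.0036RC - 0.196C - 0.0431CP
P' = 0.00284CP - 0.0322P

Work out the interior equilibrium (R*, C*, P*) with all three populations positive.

R* ≈ 331, C* ≈ 11.3, P* ≈ 23.1

From dP/dt = 0: 0.00284C* = 0.0322, so C* = 11.3.
From dR/dt = 0: 1.48(1 - R*/352) = 0.00792·11.3, giving R* = 352·(1 - 0.0607) = 331.
From dC/dt = 0: 0.0036·331 - 0.196 = 0.0431P*, so P* = 0.994/0.0431 = 23.1.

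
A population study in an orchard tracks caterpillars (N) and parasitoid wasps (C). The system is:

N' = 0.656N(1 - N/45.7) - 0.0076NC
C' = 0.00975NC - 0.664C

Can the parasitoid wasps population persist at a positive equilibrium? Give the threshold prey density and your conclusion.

Threshold N = 68.1; K < 68.1, so no, the predator goes extinct.

The predator equation gives dC/dt > 0 only when N > 0.664/0.00975 = 68.1.
Without the predator, N → K = 45.7. Since 45.7 < 68.1, the predator cannot invade.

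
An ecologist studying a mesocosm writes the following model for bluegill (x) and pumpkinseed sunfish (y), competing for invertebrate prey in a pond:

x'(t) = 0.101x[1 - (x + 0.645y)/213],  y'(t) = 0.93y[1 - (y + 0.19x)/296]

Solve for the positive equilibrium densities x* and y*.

x* ≈ 25.2, y* ≈ 291

Setting both brackets to zero gives the nullclines x + 0.645y = 213 and 0.19x + y = 296.
Substituting y = 296 - 0.19x into the first: x(1 - 0.645·0.19) = 213 - 0.645·296.
So x* = 22.1/0.877 = 25.2, and then y* = 296 - 0.19·25.2 = 291.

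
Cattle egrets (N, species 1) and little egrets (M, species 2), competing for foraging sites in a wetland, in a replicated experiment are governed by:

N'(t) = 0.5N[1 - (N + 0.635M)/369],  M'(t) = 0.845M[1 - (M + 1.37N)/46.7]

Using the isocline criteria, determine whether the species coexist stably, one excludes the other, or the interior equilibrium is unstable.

species 1 excludes species 2

Compare the nullcline intercepts: K1/α12 = 369/0.635 = 581 > K2 = 46.7; K2/α21 = 46.7/1.37 = 34.1 < K1 = 369.
Since the inequalities point opposite ways, species 1 can invade but species 2 cannot.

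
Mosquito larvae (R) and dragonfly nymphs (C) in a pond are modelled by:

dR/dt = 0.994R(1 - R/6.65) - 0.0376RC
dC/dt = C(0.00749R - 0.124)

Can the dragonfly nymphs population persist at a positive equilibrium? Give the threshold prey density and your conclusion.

The predator equation gives dC/dt > 0 only when R > 0.124/0.00749 = 16.6.
Without the predator, R → K = 6.65. Since 6.65 < 16.6, the predator cannot invade.

Threshold R = 16.6; K < 16.6, so no, the predator goes extinct.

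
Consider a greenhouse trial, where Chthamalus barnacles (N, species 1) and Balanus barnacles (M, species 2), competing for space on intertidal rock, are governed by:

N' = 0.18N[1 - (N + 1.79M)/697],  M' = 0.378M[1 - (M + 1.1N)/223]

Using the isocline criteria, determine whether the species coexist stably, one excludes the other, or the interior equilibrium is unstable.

species 1 excludes species 2

Compare the nullcline intercepts: K1/α12 = 697/1.79 = 389 > K2 = 223; K2/α21 = 223/1.1 = 203 < K1 = 697.
Since the inequalities point opposite ways, species 1 can invade but species 2 cannot.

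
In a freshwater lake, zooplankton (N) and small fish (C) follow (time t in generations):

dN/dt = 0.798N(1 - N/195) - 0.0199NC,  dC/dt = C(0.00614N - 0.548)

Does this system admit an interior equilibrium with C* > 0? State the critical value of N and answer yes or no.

The predator equation gives dC/dt > 0 only when N > 0.548/0.00614 = 89.3.
Without the predator, N → K = 195. Since 195 > 89.3, the predator can invade and persist.

Threshold N = 89.3; K > 89.3, so yes, the predator persists.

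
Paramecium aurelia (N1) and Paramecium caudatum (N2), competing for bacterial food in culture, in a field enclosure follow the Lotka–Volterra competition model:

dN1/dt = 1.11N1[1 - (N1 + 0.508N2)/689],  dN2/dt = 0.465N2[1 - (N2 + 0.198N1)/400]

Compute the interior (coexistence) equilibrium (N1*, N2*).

N1* ≈ 540, N2* ≈ 293

Setting both brackets to zero gives the nullclines N1 + 0.508N2 = 689 and 0.198N1 + N2 = 400.
Substituting N2 = 400 - 0.198N1 into the first: N1(1 - 0.508·0.198) = 689 - 0.508·400.
So N1* = 486/0.899 = 540, and then N2* = 400 - 0.198·540 = 293.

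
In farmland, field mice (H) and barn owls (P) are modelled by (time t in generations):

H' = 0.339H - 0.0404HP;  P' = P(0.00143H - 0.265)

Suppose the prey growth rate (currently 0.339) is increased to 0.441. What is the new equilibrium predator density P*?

P* ≈ 10.9

At the interior fixed point, setting dH/dt = 0 with H > 0 fixes P* = (prey growth rate)/(HP coefficient) — independent of the other coefficients.
With the change, P* = 0.441/0.0404 = 10.9; it rises from 8.39.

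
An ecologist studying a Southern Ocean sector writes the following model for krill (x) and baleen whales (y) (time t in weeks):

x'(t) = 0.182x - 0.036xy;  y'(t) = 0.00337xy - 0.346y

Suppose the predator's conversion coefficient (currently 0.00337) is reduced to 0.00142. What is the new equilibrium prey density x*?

At the interior fixed point, setting dy/dt = 0 with y > 0 fixes x* = (predator death rate)/(xy coefficient) — independent of the other coefficients.
With the change, x* = 0.346/0.00142 = 244; it rises from 103.

x* ≈ 244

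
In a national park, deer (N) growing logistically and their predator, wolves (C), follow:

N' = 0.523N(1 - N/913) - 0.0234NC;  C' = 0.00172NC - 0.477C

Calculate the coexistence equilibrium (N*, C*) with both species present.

N* ≈ 277, C* ≈ 15.6

From dC/dt = 0 with C > 0: 0.00172N* = 0.477, so N* = 277.
Substitute into dN/dt = 0: 0.523(1 - 277/913) = 0.0234C*.
The bracket is 0.696, giving C* = 0.364/0.0234 = 15.6.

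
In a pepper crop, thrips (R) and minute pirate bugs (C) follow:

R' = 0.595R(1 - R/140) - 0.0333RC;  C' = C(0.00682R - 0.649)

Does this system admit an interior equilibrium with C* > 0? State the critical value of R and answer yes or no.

Threshold R = 95.2; K > 95.2, so yes, the predator persists.

The predator equation gives dC/dt > 0 only when R > 0.649/0.00682 = 95.2.
Without the predator, R → K = 140. Since 140 > 95.2, the predator can invade and persist.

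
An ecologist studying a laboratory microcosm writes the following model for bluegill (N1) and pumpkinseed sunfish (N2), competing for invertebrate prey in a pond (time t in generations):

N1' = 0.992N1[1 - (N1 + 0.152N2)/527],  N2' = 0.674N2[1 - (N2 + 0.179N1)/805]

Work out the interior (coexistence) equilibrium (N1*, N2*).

Setting both brackets to zero gives the nullclines N1 + 0.152N2 = 527 and 0.179N1 + N2 = 805.
Substituting N2 = 805 - 0.179N1 into the first: N1(1 - 0.152·0.179) = 527 - 0.152·805.
So N1* = 405/0.973 = 416, and then N2* = 805 - 0.179·416 = 731.

N1* ≈ 416, N2* ≈ 731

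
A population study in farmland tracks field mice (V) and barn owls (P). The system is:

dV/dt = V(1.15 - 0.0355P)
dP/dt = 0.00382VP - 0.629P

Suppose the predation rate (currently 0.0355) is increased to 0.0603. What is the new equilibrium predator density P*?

P* ≈ 19.1

At the interior fixed point, setting dV/dt = 0 with V > 0 fixes P* = (prey growth rate)/(VP coefficient) — independent of the other coefficients.
With the change, P* = 1.15/0.0603 = 19.1; it falls from 32.4.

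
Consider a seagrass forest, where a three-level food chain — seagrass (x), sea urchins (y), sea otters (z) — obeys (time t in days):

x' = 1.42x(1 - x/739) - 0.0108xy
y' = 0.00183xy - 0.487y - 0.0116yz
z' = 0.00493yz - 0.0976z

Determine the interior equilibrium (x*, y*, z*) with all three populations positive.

From dz/dt = 0: 0.00493y* = 0.0976, so y* = 19.8.
From dx/dt = 0: 1.42(1 - x*/739) = 0.0108·19.8, giving x* = 739·(1 - 0.151) = 628.
From dy/dt = 0: 0.00183·628 - 0.487 = 0.0116z*, so z* = 0.662/0.0116 = 57.

x* ≈ 628, y* ≈ 19.8, z* ≈ 57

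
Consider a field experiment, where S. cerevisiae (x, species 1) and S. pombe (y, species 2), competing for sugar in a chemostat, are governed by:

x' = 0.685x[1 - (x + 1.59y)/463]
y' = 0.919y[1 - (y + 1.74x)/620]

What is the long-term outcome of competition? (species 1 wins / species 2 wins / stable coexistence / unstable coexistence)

unstable coexistence (outcome depends on initial conditions)

Compare the nullcline intercepts: K1/α12 = 463/1.59 = 291 < K2 = 620; K2/α21 = 620/1.74 = 356 < K1 = 463.
Since both are reversed, neither can invade when rare; the interior point is a saddle.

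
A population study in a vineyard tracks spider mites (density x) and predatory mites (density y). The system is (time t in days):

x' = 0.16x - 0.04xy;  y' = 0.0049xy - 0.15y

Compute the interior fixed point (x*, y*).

Set dy/dt = 0 with y > 0: 0.0049x - 0.15 = 0, so x* = 0.15/0.0049 = 30.6.
Set dx/dt = 0 with x > 0: 0.16 - 0.04y = 0, so y* = 0.16/0.04 = 4.

x* ≈ 30.6, y* ≈ 4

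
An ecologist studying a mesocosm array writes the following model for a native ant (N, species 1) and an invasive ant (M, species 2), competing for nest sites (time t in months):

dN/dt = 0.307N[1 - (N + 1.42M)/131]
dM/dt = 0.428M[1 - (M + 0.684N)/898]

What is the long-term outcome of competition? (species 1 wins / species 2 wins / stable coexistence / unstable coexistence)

Compare the nullcline intercepts: K1/α12 = 131/1.42 = 92.3 < K2 = 898; K2/α21 = 898/0.684 = 1310 > K1 = 131.
Since the inequalities point opposite ways, species 2 can invade but species 1 cannot.

species 2 excludes species 1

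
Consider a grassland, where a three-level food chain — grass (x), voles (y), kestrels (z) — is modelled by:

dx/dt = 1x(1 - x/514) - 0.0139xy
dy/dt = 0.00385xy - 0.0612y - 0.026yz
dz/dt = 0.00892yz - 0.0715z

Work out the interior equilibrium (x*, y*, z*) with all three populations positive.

x* ≈ 457, y* ≈ 8.02, z* ≈ 65.3

From dz/dt = 0: 0.00892y* = 0.0715, so y* = 8.02.
From dx/dt = 0: 1(1 - x*/514) = 0.0139·8.02, giving x* = 514·(1 - 0.111) = 457.
From dy/dt = 0: 0.00385·457 - 0.0612 = 0.026z*, so z* = 1.7/0.026 = 65.3.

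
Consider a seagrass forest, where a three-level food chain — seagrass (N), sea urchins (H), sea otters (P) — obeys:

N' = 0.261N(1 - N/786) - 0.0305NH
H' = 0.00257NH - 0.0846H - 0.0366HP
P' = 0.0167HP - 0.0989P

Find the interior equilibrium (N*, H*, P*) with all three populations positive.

From dP/dt = 0: 0.0167H* = 0.0989, so H* = 5.92.
From dN/dt = 0: 0.261(1 - N*/786) = 0.0305·5.92, giving N* = 786·(1 - 0.692) = 242.
From dH/dt = 0: 0.00257·242 - 0.0846 = 0.0366P*, so P* = 0.537/0.0366 = 14.7.

N* ≈ 242, H* ≈ 5.92, P* ≈ 14.7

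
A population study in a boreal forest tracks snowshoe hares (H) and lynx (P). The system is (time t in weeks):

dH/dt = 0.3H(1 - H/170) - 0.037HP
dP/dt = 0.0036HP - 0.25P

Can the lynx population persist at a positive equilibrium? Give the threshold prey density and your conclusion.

Threshold H = 69.4; K > 69.4, so yes, the predator persists.

The predator equation gives dP/dt > 0 only when H > 0.25/0.0036 = 69.4.
Without the predator, H → K = 170. Since 170 > 69.4, the predator can invade and persist.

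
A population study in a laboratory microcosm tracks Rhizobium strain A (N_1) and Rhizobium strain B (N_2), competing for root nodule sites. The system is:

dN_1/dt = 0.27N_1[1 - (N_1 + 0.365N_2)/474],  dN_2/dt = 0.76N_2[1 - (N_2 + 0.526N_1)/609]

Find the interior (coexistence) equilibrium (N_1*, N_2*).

N_1* ≈ 312, N_2* ≈ 445

Setting both brackets to zero gives the nullclines N_1 + 0.365N_2 = 474 and 0.526N_1 + N_2 = 609.
Substituting N_2 = 609 - 0.526N_1 into the first: N_1(1 - 0.365·0.526) = 474 - 0.365·609.
So N_1* = 252/0.808 = 312, and then N_2* = 609 - 0.526·312 = 445.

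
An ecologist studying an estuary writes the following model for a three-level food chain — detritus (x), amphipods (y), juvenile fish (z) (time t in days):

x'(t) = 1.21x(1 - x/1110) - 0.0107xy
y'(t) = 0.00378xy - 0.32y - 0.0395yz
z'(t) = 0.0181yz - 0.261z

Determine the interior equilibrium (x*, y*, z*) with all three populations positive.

x* ≈ 968, y* ≈ 14.4, z* ≈ 84.6

From dz/dt = 0: 0.0181y* = 0.261, so y* = 14.4.
From dx/dt = 0: 1.21(1 - x*/1110) = 0.0107·14.4, giving x* = 1110·(1 - 0.128) = 968.
From dy/dt = 0: 0.00378·968 - 0.32 = 0.0395z*, so z* = 3.34/0.0395 = 84.6.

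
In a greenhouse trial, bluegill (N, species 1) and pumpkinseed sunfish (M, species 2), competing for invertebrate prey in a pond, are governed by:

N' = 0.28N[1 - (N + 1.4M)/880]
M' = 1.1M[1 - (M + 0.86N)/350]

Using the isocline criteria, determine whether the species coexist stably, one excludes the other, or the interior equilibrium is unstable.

species 1 excludes species 2

Compare the nullcline intercepts: K1/α12 = 880/1.4 = 629 > K2 = 350; K2/α21 = 350/0.86 = 407 < K1 = 880.
Since the inequalities point opposite ways, species 1 can invade but species 2 cannot.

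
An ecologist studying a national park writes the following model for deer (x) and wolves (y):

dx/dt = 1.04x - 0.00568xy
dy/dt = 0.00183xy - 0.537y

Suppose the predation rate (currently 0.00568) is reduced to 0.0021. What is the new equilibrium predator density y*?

At the interior fixed point, setting dx/dt = 0 with x > 0 fixes y* = (prey growth rate)/(xy coefficient) — independent of the other coefficients.
With the change, y* = 1.04/0.0021 = 495; it rises from 183.

y* ≈ 495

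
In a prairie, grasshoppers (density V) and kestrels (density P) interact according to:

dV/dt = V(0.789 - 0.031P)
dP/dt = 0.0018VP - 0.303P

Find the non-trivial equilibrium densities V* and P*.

Set dP/dt = 0 with P > 0: 0.0018V - 0.303 = 0, so V* = 0.303/0.0018 = 168.
Set dV/dt = 0 with V > 0: 0.789 - 0.031P = 0, so P* = 0.789/0.031 = 25.5.

V* ≈ 168, P* ≈ 25.5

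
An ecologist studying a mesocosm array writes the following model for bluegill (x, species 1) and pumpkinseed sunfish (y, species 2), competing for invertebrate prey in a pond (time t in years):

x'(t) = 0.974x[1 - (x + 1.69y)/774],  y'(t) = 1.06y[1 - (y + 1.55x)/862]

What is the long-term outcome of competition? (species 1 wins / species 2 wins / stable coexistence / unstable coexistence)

Compare the nullcline intercepts: K1/α12 = 774/1.69 = 458 < K2 = 862; K2/α21 = 862/1.55 = 556 < K1 = 774.
Since both are reversed, neither can invade when rare; the interior point is a saddle.

unstable coexistence (outcome depends on initial conditions)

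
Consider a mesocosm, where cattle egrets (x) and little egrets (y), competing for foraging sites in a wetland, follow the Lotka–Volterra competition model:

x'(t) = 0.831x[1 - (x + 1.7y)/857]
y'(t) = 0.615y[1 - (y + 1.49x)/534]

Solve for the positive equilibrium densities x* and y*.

x* ≈ 33.1, y* ≈ 485

Setting both brackets to zero gives the nullclines x + 1.7y = 857 and 1.49x + y = 534.
Substituting y = 534 - 1.49x into the first: x(1 - 1.7·1.49) = 857 - 1.7·534.
So x* = -50.8/-1.53 = 33.1, and then y* = 534 - 1.49·33.1 = 485.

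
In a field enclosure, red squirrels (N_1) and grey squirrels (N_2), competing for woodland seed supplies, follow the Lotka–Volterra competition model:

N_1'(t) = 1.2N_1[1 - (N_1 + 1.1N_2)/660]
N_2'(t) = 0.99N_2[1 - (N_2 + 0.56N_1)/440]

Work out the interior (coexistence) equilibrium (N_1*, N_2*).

N_1* ≈ 458, N_2* ≈ 183

Setting both brackets to zero gives the nullclines N_1 + 1.1N_2 = 660 and 0.56N_1 + N_2 = 440.
Substituting N_2 = 440 - 0.56N_1 into the first: N_1(1 - 1.1·0.56) = 660 - 1.1·440.
So N_1* = 176/0.384 = 458, and then N_2* = 440 - 0.56·458 = 183.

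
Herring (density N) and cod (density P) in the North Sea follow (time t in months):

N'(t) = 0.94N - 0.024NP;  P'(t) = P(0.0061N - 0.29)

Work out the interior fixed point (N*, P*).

N* ≈ 47.5, P* ≈ 39.2

Set dP/dt = 0 with P > 0: 0.0061N - 0.29 = 0, so N* = 0.29/0.0061 = 47.5.
Set dN/dt = 0 with N > 0: 0.94 - 0.024P = 0, so P* = 0.94/0.024 = 39.2.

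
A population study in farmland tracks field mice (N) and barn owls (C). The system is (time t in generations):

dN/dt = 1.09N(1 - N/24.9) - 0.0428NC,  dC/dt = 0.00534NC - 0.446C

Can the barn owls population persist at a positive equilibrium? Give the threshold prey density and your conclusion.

Threshold N = 83.5; K < 83.5, so no, the predator goes extinct.

The predator equation gives dC/dt > 0 only when N > 0.446/0.00534 = 83.5.
Without the predator, N → K = 24.9. Since 24.9 < 83.5, the predator cannot invade.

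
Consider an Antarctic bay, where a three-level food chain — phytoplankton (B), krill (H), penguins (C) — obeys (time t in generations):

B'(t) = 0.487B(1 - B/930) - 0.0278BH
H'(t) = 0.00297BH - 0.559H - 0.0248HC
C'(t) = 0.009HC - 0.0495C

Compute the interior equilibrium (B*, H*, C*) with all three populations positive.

From dC/dt = 0: 0.009H* = 0.0495, so H* = 5.5.
From dB/dt = 0: 0.487(1 - B*/930) = 0.0278·5.5, giving B* = 930·(1 - 0.314) = 638.
From dH/dt = 0: 0.00297·638 - 0.559 = 0.0248C*, so C* = 1.34/0.0248 = 53.9.

B* ≈ 638, H* ≈ 5.5, C* ≈ 53.9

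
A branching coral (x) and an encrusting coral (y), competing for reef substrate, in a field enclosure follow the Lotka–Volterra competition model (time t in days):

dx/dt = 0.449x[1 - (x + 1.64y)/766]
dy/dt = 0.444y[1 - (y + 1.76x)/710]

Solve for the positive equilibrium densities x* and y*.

x* ≈ 211, y* ≈ 338

Setting both brackets to zero gives the nullclines x + 1.64y = 766 and 1.76x + y = 710.
Substituting y = 710 - 1.76x into the first: x(1 - 1.64·1.76) = 766 - 1.64·710.
So x* = -398/-1.89 = 211, and then y* = 710 - 1.76·211 = 338.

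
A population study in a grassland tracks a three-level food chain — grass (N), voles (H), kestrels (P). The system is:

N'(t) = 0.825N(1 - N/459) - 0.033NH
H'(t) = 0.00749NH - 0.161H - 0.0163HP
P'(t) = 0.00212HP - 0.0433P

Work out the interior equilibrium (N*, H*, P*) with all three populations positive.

From dP/dt = 0: 0.00212H* = 0.0433, so H* = 20.4.
From dN/dt = 0: 0.825(1 - N*/459) = 0.033·20.4, giving N* = 459·(1 - 0.817) = 84.
From dH/dt = 0: 0.00749·84 - 0.161 = 0.0163P*, so P* = 0.468/0.0163 = 28.7.

N* ≈ 84, H* ≈ 20.4, P* ≈ 28.7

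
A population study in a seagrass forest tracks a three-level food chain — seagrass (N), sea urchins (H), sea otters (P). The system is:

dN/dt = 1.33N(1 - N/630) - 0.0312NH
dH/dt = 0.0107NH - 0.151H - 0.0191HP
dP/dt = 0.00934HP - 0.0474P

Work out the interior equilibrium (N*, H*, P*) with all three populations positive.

N* ≈ 555, H* ≈ 5.07, P* ≈ 303

From dP/dt = 0: 0.00934H* = 0.0474, so H* = 5.07.
From dN/dt = 0: 1.33(1 - N*/630) = 0.0312·5.07, giving N* = 630·(1 - 0.119) = 555.
From dH/dt = 0: 0.0107·555 - 0.151 = 0.0191P*, so P* = 5.79/0.0191 = 303.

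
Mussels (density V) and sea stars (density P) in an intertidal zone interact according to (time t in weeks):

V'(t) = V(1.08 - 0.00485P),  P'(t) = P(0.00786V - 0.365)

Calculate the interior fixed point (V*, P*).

V* ≈ 46.4, P* ≈ 223

Set dP/dt = 0 with P > 0: 0.00786V - 0.365 = 0, so V* = 0.365/0.00786 = 46.4.
Set dV/dt = 0 with V > 0: 1.08 - 0.00485P = 0, so P* = 1.08/0.00485 = 223.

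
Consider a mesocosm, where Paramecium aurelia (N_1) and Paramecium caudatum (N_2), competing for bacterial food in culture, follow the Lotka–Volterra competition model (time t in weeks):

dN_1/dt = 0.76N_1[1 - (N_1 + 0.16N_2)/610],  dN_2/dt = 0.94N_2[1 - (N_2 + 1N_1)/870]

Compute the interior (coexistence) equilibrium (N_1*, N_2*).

Setting both brackets to zero gives the nullclines N_1 + 0.16N_2 = 610 and 1N_1 + N_2 = 870.
Substituting N_2 = 870 - 1N_1 into the first: N_1(1 - 0.16·1) = 610 - 0.16·870.
So N_1* = 471/0.84 = 560, and then N_2* = 870 - 1·560 = 310.

N_1* ≈ 560, N_2* ≈ 310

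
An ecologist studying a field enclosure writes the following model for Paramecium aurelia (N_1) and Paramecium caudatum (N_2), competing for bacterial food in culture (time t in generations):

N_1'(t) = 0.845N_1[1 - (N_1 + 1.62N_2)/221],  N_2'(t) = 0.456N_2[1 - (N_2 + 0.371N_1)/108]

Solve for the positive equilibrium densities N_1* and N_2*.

Setting both brackets to zero gives the nullclines N_1 + 1.62N_2 = 221 and 0.371N_1 + N_2 = 108.
Substituting N_2 = 108 - 0.371N_1 into the first: N_1(1 - 1.62·0.371) = 221 - 1.62·108.
So N_1* = 46/0.399 = 115, and then N_2* = 108 - 0.371·115 = 65.2.

N_1* ≈ 115, N_2* ≈ 65.2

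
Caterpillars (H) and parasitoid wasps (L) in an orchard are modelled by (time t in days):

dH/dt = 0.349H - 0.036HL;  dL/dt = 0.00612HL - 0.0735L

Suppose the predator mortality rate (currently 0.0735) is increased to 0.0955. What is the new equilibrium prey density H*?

At the interior fixed point, setting dL/dt = 0 with L > 0 fixes H* = (predator death rate)/(HL coefficient) — independent of the other coefficients.
With the change, H* = 0.0955/0.00612 = 15.6; it rises from 12.

H* ≈ 15.6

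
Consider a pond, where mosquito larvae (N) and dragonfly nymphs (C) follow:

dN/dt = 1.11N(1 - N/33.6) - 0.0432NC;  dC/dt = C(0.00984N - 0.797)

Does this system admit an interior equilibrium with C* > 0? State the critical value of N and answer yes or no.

The predator equation gives dC/dt > 0 only when N > 0.797/0.00984 = 81.
Without the predator, N → K = 33.6. Since 33.6 < 81, the predator cannot invade.

Threshold N = 81; K < 81, so no, the predator goes extinct.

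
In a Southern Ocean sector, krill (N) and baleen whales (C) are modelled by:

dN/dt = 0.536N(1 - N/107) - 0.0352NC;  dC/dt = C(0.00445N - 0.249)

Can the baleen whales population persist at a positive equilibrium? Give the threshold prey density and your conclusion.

Threshold N = 56; K > 56, so yes, the predator persists.

The predator equation gives dC/dt > 0 only when N > 0.249/0.00445 = 56.
Without the predator, N → K = 107. Since 107 > 56, the predator can invade and persist.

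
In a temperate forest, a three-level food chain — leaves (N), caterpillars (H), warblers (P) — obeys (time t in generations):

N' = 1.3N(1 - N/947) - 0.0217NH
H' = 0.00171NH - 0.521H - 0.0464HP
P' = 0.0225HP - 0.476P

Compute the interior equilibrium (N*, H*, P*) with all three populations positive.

N* ≈ 613, H* ≈ 21.2, P* ≈ 11.3

From dP/dt = 0: 0.0225H* = 0.476, so H* = 21.2.
From dN/dt = 0: 1.3(1 - N*/947) = 0.0217·21.2, giving N* = 947·(1 - 0.353) = 613.
From dH/dt = 0: 0.00171·613 - 0.521 = 0.0464P*, so P* = 0.527/0.0464 = 11.3.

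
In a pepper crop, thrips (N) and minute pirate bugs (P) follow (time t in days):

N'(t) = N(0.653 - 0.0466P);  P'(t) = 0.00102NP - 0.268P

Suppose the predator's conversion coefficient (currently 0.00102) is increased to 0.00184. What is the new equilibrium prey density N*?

N* ≈ 146

At the interior fixed point, setting dP/dt = 0 with P > 0 fixes N* = (predator death rate)/(NP coefficient) — independent of the other coefficients.
With the change, N* = 0.268/0.00184 = 146; it falls from 263.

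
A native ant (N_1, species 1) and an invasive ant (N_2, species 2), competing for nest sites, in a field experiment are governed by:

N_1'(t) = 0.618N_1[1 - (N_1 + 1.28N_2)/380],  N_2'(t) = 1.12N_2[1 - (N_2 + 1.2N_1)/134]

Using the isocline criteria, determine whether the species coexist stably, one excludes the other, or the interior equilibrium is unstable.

Compare the nullcline intercepts: K1/α12 = 380/1.28 = 297 > K2 = 134; K2/α21 = 134/1.2 = 112 < K1 = 380.
Since the inequalities point opposite ways, species 1 can invade but species 2 cannot.

species 1 excludes species 2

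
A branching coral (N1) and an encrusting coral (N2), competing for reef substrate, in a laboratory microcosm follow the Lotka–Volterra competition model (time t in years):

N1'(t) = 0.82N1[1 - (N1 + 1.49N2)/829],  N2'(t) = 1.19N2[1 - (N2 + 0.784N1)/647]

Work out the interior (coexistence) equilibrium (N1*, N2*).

Setting both brackets to zero gives the nullclines N1 + 1.49N2 = 829 and 0.784N1 + N2 = 647.
Substituting N2 = 647 - 0.784N1 into the first: N1(1 - 1.49·0.784) = 829 - 1.49·647.
So N1* = -135/-0.168 = 803, and then N2* = 647 - 0.784·803 = 17.5.

N1* ≈ 803, N2* ≈ 17.5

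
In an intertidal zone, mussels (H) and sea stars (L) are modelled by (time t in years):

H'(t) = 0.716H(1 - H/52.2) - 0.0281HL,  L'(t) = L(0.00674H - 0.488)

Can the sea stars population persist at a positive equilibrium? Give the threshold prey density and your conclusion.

The predator equation gives dL/dt > 0 only when H > 0.488/0.00674 = 72.4.
Without the predator, H → K = 52.2. Since 52.2 < 72.4, the predator cannot invade.

Threshold H = 72.4; K < 72.4, so no, the predator goes extinct.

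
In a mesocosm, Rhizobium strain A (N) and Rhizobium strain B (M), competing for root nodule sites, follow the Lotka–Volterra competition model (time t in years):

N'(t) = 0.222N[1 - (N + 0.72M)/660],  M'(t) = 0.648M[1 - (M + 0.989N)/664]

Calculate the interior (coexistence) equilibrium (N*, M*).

Setting both brackets to zero gives the nullclines N + 0.72M = 660 and 0.989N + M = 664.
Substituting M = 664 - 0.989N into the first: N(1 - 0.72·0.989) = 660 - 0.72·664.
So N* = 182/0.288 = 632, and then M* = 664 - 0.989·632 = 39.1.

N* ≈ 632, M* ≈ 39.1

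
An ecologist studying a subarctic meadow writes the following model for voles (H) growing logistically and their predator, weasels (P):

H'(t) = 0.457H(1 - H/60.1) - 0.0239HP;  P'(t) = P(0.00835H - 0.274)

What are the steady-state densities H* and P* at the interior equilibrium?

From dP/dt = 0 with P > 0: 0.00835H* = 0.274, so H* = 32.8.
Substitute into dH/dt = 0: 0.457(1 - 32.8/60.1) = 0.0239P*.
The bracket is 0.454, giving P* = 0.207/0.0239 = 8.68.

H* ≈ 32.8, P* ≈ 8.68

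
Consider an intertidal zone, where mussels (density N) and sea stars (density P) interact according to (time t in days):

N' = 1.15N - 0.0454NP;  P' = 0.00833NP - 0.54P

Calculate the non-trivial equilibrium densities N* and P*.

N* ≈ 64.8, P* ≈ 25.3

Set dP/dt = 0 with P > 0: 0.00833N - 0.54 = 0, so N* = 0.54/0.00833 = 64.8.
Set dN/dt = 0 with N > 0: 1.15 - 0.0454P = 0, so P* = 1.15/0.0454 = 25.3.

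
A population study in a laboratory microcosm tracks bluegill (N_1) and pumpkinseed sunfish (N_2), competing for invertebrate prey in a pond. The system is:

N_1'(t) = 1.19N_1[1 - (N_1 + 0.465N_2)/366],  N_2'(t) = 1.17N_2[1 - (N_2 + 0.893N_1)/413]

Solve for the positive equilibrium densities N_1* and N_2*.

Setting both brackets to zero gives the nullclines N_1 + 0.465N_2 = 366 and 0.893N_1 + N_2 = 413.
Substituting N_2 = 413 - 0.893N_1 into the first: N_1(1 - 0.465·0.893) = 366 - 0.465·413.
So N_1* = 174/0.585 = 297, and then N_2* = 413 - 0.893·297 = 147.

N_1* ≈ 297, N_2* ≈ 147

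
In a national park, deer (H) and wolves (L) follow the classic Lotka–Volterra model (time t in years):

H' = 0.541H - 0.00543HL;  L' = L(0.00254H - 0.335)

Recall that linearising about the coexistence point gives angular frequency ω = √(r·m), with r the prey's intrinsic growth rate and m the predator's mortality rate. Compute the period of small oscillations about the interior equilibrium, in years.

T ≈ 14.8 years

Here r = 0.541 and m = 0.335, so r·m = 0.181.
ω = √0.181 = 0.426 per year, hence T = 2π/ω ≈ 14.8 years.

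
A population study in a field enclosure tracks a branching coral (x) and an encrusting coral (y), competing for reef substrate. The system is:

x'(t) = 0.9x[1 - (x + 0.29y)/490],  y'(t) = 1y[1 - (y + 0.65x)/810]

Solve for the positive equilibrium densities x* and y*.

Setting both brackets to zero gives the nullclines x + 0.29y = 490 and 0.65x + y = 810.
Substituting y = 810 - 0.65x into the first: x(1 - 0.29·0.65) = 490 - 0.29·810.
So x* = 255/0.811 = 314, and then y* = 810 - 0.65·314 = 606.

x* ≈ 314, y* ≈ 606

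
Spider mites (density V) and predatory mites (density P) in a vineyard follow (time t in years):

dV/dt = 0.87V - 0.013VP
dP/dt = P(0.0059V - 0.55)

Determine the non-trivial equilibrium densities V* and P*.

Set dP/dt = 0 with P > 0: 0.0059V - 0.55 = 0, so V* = 0.55/0.0059 = 93.2.
Set dV/dt = 0 with V > 0: 0.87 - 0.013P = 0, so P* = 0.87/0.013 = 66.9.

V* ≈ 93.2, P* ≈ 66.9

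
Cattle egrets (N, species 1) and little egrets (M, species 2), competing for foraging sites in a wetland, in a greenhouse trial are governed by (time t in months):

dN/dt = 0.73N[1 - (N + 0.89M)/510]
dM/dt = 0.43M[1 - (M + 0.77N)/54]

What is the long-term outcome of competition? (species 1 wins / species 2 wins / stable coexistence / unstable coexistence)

species 1 excludes species 2

Compare the nullcline intercepts: K1/α12 = 510/0.89 = 573 > K2 = 54; K2/α21 = 54/0.77 = 70.1 < K1 = 510.
Since the inequalities point opposite ways, species 1 can invade but species 2 cannot.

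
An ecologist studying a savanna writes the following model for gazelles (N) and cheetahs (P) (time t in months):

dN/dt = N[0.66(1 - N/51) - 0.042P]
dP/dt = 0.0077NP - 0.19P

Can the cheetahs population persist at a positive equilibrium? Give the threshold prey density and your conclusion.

Threshold N = 24.7; K > 24.7, so yes, the predator persists.

The predator equation gives dP/dt > 0 only when N > 0.19/0.0077 = 24.7.
Without the predator, N → K = 51. Since 51 > 24.7, the predator can invade and persist.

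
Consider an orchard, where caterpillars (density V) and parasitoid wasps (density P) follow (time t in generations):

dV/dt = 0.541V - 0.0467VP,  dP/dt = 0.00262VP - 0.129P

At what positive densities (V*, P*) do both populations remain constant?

Set dP/dt = 0 with P > 0: 0.00262V - 0.129 = 0, so V* = 0.129/0.00262 = 49.2.
Set dV/dt = 0 with V > 0: 0.541 - 0.0467P = 0, so P* = 0.541/0.0467 = 11.6.

V* ≈ 49.2, P* ≈ 11.6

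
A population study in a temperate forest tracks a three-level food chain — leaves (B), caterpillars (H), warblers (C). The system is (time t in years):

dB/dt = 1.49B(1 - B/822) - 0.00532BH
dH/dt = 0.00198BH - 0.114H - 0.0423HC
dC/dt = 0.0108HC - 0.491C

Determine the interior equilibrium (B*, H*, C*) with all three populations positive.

From dC/dt = 0: 0.0108H* = 0.491, so H* = 45.5.
From dB/dt = 0: 1.49(1 - B*/822) = 0.00532·45.5, giving B* = 822·(1 - 0.162) = 689.
From dH/dt = 0: 0.00198·689 - 0.114 = 0.0423C*, so C* = 1.25/0.0423 = 29.5.

B* ≈ 689, H* ≈ 45.5, C* ≈ 29.5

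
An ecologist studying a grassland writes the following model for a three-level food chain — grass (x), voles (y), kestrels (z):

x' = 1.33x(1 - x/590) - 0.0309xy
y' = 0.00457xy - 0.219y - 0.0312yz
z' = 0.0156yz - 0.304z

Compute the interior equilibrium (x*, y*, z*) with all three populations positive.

From dz/dt = 0: 0.0156y* = 0.304, so y* = 19.5.
From dx/dt = 0: 1.33(1 - x*/590) = 0.0309·19.5, giving x* = 590·(1 - 0.453) = 323.
From dy/dt = 0: 0.00457·323 - 0.219 = 0.0312z*, so z* = 1.26/0.0312 = 40.3.

x* ≈ 323, y* ≈ 19.5, z* ≈ 40.3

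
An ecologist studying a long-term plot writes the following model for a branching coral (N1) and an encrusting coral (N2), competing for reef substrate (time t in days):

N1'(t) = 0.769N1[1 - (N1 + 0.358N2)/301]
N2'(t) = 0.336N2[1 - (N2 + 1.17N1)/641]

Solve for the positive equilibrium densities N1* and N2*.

N1* ≈ 123, N2* ≈ 497

Setting both brackets to zero gives the nullclines N1 + 0.358N2 = 301 and 1.17N1 + N2 = 641.
Substituting N2 = 641 - 1.17N1 into the first: N1(1 - 0.358·1.17) = 301 - 0.358·641.
So N1* = 71.5/0.581 = 123, and then N2* = 641 - 1.17·123 = 497.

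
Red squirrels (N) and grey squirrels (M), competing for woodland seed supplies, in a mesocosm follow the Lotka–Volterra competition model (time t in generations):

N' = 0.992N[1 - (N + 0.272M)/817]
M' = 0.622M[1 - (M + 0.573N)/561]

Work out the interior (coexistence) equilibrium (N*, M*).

Setting both brackets to zero gives the nullclines N + 0.272M = 817 and 0.573N + M = 561.
Substituting M = 561 - 0.573N into the first: N(1 - 0.272·0.573) = 817 - 0.272·561.
So N* = 664/0.844 = 787, and then M* = 561 - 0.573·787 = 110.

N* ≈ 787, M* ≈ 110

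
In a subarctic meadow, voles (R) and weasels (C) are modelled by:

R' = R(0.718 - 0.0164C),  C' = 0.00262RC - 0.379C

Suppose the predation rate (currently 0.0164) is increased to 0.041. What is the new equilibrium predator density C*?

C* ≈ 17.5

At the interior fixed point, setting dR/dt = 0 with R > 0 fixes C* = (prey growth rate)/(RC coefficient) — independent of the other coefficients.
With the change, C* = 0.718/0.041 = 17.5; it falls from 43.8.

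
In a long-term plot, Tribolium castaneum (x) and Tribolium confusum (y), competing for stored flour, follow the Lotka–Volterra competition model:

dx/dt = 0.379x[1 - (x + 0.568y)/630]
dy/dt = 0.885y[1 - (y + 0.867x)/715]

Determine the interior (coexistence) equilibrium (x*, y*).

x* ≈ 441, y* ≈ 333

Setting both brackets to zero gives the nullclines x + 0.568y = 630 and 0.867x + y = 715.
Substituting y = 715 - 0.867x into the first: x(1 - 0.568·0.867) = 630 - 0.568·715.
So x* = 224/0.508 = 441, and then y* = 715 - 0.867·441 = 333.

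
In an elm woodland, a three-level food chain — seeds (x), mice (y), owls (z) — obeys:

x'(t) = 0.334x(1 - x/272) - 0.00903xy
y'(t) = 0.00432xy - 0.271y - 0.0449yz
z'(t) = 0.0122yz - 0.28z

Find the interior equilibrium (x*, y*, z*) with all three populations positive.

x* ≈ 103, y* ≈ 23, z* ≈ 3.9

From dz/dt = 0: 0.0122y* = 0.28, so y* = 23.
From dx/dt = 0: 0.334(1 - x*/272) = 0.00903·23, giving x* = 272·(1 - 0.62) = 103.
From dy/dt = 0: 0.00432·103 - 0.271 = 0.0449z*, so z* = 0.175/0.0449 = 3.9.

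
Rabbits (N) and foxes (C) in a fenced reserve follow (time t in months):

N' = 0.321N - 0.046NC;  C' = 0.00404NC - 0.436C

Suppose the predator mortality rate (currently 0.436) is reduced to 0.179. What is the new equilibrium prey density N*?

At the interior fixed point, setting dC/dt = 0 with C > 0 fixes N* = (predator death rate)/(NC coefficient) — independent of the other coefficients.
With the change, N* = 0.179/0.00404 = 44.3; it falls from 108.

N* ≈ 44.3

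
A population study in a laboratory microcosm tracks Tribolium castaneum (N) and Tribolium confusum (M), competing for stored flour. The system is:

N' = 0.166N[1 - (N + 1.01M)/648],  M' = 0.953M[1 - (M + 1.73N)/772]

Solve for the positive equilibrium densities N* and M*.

Setting both brackets to zero gives the nullclines N + 1.01M = 648 and 1.73N + M = 772.
Substituting M = 772 - 1.73N into the first: N(1 - 1.01·1.73) = 648 - 1.01·772.
So N* = -132/-0.747 = 176, and then M* = 772 - 1.73·176 = 467.

N* ≈ 176, M* ≈ 467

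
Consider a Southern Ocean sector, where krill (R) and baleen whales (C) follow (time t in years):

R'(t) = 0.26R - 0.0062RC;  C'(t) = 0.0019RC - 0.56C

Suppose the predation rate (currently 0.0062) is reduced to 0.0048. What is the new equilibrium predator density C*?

C* ≈ 54.2

At the interior fixed point, setting dR/dt = 0 with R > 0 fixes C* = (prey growth rate)/(RC coefficient) — independent of the other coefficients.
With the change, C* = 0.26/0.0048 = 54.2; it rises from 41.9.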